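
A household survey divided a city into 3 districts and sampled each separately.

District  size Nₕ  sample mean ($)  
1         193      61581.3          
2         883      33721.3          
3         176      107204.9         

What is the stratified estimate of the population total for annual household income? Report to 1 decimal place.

60529161.2

Population total = Σ Nₕ·x̄ₕ (each stratum's size times its mean).
193·61581.3 + 883·33721.3 + 176·107204.9 = 11885190.9 + 29775907.9 + 18868062.4 = 60529161.2.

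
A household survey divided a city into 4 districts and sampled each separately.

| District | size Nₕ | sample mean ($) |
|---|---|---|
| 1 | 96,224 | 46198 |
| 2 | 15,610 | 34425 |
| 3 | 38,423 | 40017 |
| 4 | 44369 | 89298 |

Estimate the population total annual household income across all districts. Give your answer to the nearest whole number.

10482366755

Population total = Σ Nₕ·x̄ₕ (each stratum's size times its mean).
96224·46198 + 15610·34425 + 38423·40017 + 44369·89298 = 4445356352 + 537374250 + 1537573191 + 3962062962 = 10482366755.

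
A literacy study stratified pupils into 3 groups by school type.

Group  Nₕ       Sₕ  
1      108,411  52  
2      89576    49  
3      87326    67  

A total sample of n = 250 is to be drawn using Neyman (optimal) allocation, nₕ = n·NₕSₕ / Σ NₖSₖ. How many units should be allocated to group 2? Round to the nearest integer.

1: NₕSₕ = 108411·52 = 5637372
2: NₕSₕ = 89576·49 = 4389224
3: NₕSₕ = 87326·67 = 5850842
Σ NₕSₕ = 15877438.
n_2 = 250·4389224/15877438 = 69.111... → 69.

69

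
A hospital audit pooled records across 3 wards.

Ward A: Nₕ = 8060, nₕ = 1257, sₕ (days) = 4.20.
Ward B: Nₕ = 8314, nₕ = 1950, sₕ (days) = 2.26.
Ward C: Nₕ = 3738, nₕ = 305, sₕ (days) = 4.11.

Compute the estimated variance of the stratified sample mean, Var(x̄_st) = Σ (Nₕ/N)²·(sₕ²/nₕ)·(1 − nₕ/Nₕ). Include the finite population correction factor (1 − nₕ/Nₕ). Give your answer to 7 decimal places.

0.0040020

N = 20112. Term for each stratum: Wₕ²sₕ²/nₕ·(1−nₕ/Nₕ).
Var(x̄_st) = 0.0019023407 + 0.0003426194 + 0.0017570592 = 0.0040020192 → 0.0040020.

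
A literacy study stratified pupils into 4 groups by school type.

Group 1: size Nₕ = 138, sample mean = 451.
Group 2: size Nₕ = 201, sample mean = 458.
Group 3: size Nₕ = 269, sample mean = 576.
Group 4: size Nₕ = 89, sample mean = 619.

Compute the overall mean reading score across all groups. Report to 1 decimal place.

N = 697; weights Wₕ = Nₕ/N = (0.1980, 0.2884, 0.3859, 0.1277).
x̄_st = Σ Wₕ·x̄ₕ = 0.1980·451 + 0.2884·458 + 0.3859·576 + 0.1277·619 ≈ 522.713...
→ 522.7.

522.7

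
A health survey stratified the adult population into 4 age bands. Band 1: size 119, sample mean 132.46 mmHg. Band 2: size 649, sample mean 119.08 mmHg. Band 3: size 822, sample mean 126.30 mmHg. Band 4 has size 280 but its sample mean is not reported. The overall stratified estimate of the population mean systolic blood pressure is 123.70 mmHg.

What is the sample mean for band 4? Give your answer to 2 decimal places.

123.05

Σ Nₕx̄ₕ = N·μ, so 280·x̄_4 = 1870·123.70 − (119·132.46 + 649·119.08 + 822·126.30).
= 231319 − 196864.26 = 34454.74.
x̄_4 = 34454.74 / 280 = 123.0526... → 123.05.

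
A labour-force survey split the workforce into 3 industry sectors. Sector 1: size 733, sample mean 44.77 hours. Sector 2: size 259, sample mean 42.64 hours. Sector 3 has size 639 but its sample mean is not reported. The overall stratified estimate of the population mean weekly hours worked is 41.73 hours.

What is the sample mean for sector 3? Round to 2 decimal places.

37.87

N = 733 + 259 + 639 = 1631.
Overall total = μ·N = 41.73·1631 = 68061.63.
Subtract the known strata: 733·44.77 + 259·42.64 = 43860.17.
Remaining total for sector 3: 68061.63 − 43860.17 = 24201.46.
Divide by its size: 24201.46 / 639 = 37.8740... → 37.87.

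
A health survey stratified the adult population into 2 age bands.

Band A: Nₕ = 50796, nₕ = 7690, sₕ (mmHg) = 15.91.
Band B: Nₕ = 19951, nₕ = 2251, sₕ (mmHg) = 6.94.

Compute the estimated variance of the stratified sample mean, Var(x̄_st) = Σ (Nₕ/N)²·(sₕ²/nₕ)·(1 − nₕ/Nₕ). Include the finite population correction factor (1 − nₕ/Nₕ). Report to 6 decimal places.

0.015910

N = 70747. Term for each stratum: Wₕ²sₕ²/nₕ·(1−nₕ/Nₕ).
Var(x̄_st) = 0.014400090 + 0.001509612 = 0.015909702 → 0.015910.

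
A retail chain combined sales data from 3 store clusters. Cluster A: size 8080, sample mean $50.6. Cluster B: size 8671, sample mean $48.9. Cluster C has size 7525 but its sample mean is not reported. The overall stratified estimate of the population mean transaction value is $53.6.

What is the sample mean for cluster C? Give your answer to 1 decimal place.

62.2

N = 8080 + 8671 + 7525 = 24276.
Overall total = μ·N = 53.6·24276 = 1301193.6.
Subtract the known strata: 8080·50.6 + 8671·48.9 = 832859.9.
Remaining total for cluster C: 1301193.6 − 832859.9 = 468333.7.
Divide by its size: 468333.7 / 7525 = 62.237... → 62.2.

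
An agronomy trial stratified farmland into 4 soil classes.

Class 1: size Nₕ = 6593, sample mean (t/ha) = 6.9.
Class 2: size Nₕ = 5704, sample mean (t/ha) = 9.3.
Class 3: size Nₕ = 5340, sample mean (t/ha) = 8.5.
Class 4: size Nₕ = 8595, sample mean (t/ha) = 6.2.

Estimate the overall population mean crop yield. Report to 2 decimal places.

N = 26232; weights Wₕ = Nₕ/N = (0.2513, 0.2174, 0.2036, 0.3277).
x̄_st = Σ Wₕ·x̄ₕ = 0.2513·6.9 + 0.2174·9.3 + 0.2036·8.5 + 0.3277·6.2 ≈ 7.5182...
→ 7.52.

7.52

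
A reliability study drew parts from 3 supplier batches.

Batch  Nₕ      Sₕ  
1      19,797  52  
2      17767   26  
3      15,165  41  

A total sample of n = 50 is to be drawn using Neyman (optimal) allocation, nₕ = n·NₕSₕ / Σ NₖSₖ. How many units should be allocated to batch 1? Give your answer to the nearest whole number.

24

1: NₕSₕ = 19797·52 = 1029444
2: NₕSₕ = 17767·26 = 461942
3: NₕSₕ = 15165·41 = 621765
Σ NₕSₕ = 2113151.
n_1 = 50·1029444/2113151 = 24.358... → 24.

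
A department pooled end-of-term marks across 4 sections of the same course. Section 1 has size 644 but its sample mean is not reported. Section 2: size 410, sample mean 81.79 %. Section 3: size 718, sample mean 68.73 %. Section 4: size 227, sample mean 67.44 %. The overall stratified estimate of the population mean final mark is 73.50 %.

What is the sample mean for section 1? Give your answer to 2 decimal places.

N = 644 + 410 + 718 + 227 = 1999.
Overall total = μ·N = 73.50·1999 = 146926.5.
Subtract the known strata: 410·81.79 + 718·68.73 + 227·67.44 = 98190.92.
Remaining total for section 1: 146926.5 − 98190.92 = 48735.58.
Divide by its size: 48735.58 / 644 = 75.6764... → 75.68.

75.68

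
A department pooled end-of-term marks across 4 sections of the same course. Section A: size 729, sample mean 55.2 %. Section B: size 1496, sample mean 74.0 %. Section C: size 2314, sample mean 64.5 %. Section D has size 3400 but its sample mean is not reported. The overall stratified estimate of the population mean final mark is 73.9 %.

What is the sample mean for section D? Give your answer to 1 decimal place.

84.3

Σ Nₕx̄ₕ = N·μ, so 3400·x̄_D = 7939·73.9 − (729·55.2 + 1496·74.0 + 2314·64.5).
= 586692.1 − 300197.8 = 286494.3.
x̄_D = 286494.3 / 3400 = 84.263... → 84.3.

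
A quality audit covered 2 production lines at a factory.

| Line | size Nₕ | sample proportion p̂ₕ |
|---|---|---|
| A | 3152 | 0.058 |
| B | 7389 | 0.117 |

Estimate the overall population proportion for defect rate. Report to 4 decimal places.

0.0994

Wₕ = Nₕ/N with N = 10541: 0.2990, 0.7010.
p̂_st = 0.2990·0.058 + 0.7010·0.117 ≈ 0.099358... → 0.0994.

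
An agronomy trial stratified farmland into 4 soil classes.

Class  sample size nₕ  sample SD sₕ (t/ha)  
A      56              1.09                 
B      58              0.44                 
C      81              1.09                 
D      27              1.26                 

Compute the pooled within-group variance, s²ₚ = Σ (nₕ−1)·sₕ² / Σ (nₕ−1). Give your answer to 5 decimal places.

0.97572

A: (56−1)·1.09² = 55·1.1881 = 65.3455
B: (58−1)·0.44² = 57·0.1936 = 11.0352
C: (81−1)·1.09² = 80·1.1881 = 95.048
D: (27−1)·1.26² = 26·1.5876 = 41.2776
Numerator = 212.7063; denominator = Σ(nₕ−1) = 218.
s²ₚ = 212.7063/218 = 0.9757170... → 0.97572.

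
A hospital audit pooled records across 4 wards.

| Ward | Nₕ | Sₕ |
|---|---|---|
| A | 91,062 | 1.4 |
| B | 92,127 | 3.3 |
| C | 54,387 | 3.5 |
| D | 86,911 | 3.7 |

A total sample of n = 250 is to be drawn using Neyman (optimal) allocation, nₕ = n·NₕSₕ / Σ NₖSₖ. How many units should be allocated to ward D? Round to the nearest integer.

Σ NₕSₕ = 91062·1.4 + 92127·3.3 + 54387·3.5 + 86911·3.7 = 943431.1.
Share for D: 321570.7/943431.1 = 0.34085.
n_D = 250 × 0.34085 = 85.213... → 85.

85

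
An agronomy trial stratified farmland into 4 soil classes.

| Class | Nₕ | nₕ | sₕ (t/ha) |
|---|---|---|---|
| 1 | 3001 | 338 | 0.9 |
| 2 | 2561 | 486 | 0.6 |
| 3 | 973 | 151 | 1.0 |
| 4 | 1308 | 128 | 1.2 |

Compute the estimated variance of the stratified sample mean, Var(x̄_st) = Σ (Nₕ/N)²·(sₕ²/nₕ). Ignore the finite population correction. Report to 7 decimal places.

N = 7843. Term for each stratum: Wₕ²sₕ²/nₕ.
Var(x̄_st) = 0.0003508616 + 0.0000789807 + 0.0001019258 + 0.0003128986 = 0.0008446667 → 0.0008447.

0.0008447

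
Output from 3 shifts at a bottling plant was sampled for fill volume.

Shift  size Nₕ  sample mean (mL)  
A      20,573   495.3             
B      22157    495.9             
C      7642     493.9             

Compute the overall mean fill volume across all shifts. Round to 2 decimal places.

x̄_st = (Σ Nₕx̄ₕ) / (Σ Nₕ) = (20573·495.3 + 22157·495.9 + 7642·493.9) / 50372
= 24951847 / 50372 = 495.3515... → 495.35.

495.35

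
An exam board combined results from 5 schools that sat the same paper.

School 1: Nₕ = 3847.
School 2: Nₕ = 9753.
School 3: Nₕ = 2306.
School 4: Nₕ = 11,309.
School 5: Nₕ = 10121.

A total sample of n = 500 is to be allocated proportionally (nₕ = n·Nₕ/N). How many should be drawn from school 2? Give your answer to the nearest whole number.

Share of school 2 = 9753/37336 = 0.26122.
Allocate 500 × 0.26122 = 130.611... → 131.

131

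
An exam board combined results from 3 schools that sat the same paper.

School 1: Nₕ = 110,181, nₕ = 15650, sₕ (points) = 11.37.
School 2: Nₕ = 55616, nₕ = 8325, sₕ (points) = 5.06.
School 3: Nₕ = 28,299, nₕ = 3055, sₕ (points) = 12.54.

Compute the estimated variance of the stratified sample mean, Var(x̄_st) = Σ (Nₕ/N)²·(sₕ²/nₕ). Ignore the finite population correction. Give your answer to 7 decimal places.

N = 194096. Term for each stratum: Wₕ²sₕ²/nₕ.
Var(x̄_st) = 0.0026618700 + 0.0002525126 + 0.0010941903 = 0.0040085729 → 0.0040086.

0.0040086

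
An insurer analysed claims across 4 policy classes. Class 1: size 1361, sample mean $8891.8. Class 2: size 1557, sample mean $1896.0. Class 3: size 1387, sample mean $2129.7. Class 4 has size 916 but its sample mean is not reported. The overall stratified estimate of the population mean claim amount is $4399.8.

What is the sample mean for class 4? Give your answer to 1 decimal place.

N = 1361 + 1557 + 1387 + 916 = 5221.
Overall total = μ·N = 4399.8·5221 = 22971355.8.
Subtract the known strata: 1361·8891.8 + 1557·1896.0 + 1387·2129.7 = 18007705.7.
Remaining total for class 4: 22971355.8 − 18007705.7 = 4963650.1.
Divide by its size: 4963650.1 / 916 = 5418.832... → 5418.8.

5418.8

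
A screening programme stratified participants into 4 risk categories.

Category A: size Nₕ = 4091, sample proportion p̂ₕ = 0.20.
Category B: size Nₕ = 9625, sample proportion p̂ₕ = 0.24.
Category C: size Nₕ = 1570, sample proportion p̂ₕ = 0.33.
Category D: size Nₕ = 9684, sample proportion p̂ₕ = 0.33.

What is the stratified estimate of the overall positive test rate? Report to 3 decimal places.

Wₕ = Nₕ/N with N = 24970: 0.1638, 0.3855, 0.0629, 0.3878.
p̂_st = 0.1638·0.20 + 0.3855·0.24 + 0.0629·0.33 + 0.3878·0.33 ≈ 0.27401... → 0.274.

0.274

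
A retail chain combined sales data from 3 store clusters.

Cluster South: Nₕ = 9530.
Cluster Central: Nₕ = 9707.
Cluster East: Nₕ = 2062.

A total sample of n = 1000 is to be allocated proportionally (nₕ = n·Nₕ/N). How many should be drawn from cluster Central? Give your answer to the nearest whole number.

Share of cluster Central = 9707/21299 = 0.45575.
Allocate 1000 × 0.45575 = 455.749... → 456.

456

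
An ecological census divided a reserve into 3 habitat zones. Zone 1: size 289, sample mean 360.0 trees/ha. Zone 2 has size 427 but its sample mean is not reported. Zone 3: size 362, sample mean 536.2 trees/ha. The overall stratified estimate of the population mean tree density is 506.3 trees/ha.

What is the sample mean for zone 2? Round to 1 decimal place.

Σ Nₕx̄ₕ = N·μ, so 427·x̄_2 = 1078·506.3 − (289·360.0 + 362·536.2).
= 545791.4 − 298144.4 = 247647.
x̄_2 = 247647 / 427 = 579.970... → 580.0.

580.0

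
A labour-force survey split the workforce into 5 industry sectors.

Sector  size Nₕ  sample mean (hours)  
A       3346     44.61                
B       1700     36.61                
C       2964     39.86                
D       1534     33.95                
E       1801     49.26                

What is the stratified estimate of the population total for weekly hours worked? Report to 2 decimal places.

470443.66

A: 3346·44.61 = 149265.06
B: 1700·36.61 = 62237
C: 2964·39.86 = 118145.04
D: 1534·33.95 = 52079.3
E: 1801·49.26 = 88717.26
τ̂ = Σ Nₕx̄ₕ = 470443.66.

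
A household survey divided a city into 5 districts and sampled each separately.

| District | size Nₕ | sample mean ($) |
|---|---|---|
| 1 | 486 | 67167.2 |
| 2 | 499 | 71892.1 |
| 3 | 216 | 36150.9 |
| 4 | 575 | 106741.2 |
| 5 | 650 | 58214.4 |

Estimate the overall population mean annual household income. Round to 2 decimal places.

N = 2426; weights Wₕ = Nₕ/N = (0.2003, 0.2057, 0.0890, 0.2370, 0.2679).
x̄_st = Σ Wₕ·x̄ₕ = 0.2003·67167.2 + 0.2057·71892.1 + 0.0890·36150.9 + 0.2370·106741.2 + 0.2679·58214.4 ≈ 72358.4343...
→ 72358.43.

72358.43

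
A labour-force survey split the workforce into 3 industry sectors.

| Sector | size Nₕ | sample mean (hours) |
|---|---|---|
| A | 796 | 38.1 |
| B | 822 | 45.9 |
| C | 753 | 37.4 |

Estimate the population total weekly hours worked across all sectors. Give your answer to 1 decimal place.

96219.6

A: 796·38.1 = 30327.6
B: 822·45.9 = 37729.8
C: 753·37.4 = 28162.2
τ̂ = Σ Nₕx̄ₕ = 96219.6.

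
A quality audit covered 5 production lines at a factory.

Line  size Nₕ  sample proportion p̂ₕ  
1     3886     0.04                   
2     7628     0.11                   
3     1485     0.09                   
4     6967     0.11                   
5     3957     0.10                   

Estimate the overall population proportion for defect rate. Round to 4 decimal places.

0.0957

Wₕ = Nₕ/N with N = 23923: 0.1624, 0.3189, 0.0621, 0.2912, 0.1654.
p̂_st = 0.1624·0.04 + 0.3189·0.11 + 0.0621·0.09 + 0.2912·0.11 + 0.1654·0.10 ≈ 0.095734... → 0.0957.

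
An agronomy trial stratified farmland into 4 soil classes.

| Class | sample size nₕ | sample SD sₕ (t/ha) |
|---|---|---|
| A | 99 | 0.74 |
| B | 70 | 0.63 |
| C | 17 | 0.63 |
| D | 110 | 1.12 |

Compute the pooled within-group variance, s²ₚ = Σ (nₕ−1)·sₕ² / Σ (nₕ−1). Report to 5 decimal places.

0.76757

A: (99−1)·0.74² = 98·0.5476 = 53.6648
B: (70−1)·0.63² = 69·0.3969 = 27.3861
C: (17−1)·0.63² = 16·0.3969 = 6.3504
D: (110−1)·1.12² = 109·1.2544 = 136.7296
Numerator = 224.1309; denominator = Σ(nₕ−1) = 292.
s²ₚ = 224.1309/292 = 0.7675716... → 0.76757.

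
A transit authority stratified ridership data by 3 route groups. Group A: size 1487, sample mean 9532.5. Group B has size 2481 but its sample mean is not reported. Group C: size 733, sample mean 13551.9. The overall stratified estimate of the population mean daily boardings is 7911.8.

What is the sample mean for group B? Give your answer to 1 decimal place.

5274.1

Σ Nₕx̄ₕ = N·μ, so 2481·x̄_B = 4701·7911.8 − (1487·9532.5 + 733·13551.9).
= 37193371.8 − 24108370.2 = 13085001.6.
x̄_B = 13085001.6 / 2481 = 5274.084... → 5274.1.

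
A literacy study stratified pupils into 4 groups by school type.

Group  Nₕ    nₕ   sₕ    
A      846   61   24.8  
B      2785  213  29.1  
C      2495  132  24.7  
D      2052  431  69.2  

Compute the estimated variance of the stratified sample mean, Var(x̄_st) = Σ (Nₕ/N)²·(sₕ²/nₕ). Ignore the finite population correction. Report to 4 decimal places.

1.6987

N = 8178. Term for each stratum: Wₕ²sₕ²/nₕ.
Var(x̄_st) = 0.1078997 + 0.4610654 + 0.4301965 + 0.6995124 = 1.6986740 → 1.6987.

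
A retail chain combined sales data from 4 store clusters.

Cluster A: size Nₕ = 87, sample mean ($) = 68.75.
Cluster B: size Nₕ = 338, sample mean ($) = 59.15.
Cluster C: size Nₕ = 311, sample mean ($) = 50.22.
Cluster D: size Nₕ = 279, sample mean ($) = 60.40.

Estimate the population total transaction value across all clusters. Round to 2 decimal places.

58443.97

A: 87·68.75 = 5981.25
B: 338·59.15 = 19992.7
C: 311·50.22 = 15618.42
D: 279·60.40 = 16851.6
τ̂ = Σ Nₕx̄ₕ = 58443.97.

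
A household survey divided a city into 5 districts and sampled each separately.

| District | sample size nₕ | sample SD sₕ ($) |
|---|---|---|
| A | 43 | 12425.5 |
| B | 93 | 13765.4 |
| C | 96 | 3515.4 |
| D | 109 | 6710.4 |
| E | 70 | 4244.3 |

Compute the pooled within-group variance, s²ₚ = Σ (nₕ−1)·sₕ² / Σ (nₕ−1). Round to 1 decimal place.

Degrees of freedom: 42 + 92 + 95 + 108 + 69 = 406.
Σ(nₕ−1)sₕ² = 42·154393050.25 + 92·189486237.16 + 95·12358037.16 + 108·45029468.16 + 69·18014082.49 = 31197409712.51.
s²ₚ = 31197409712.51 / 406 = 76840910.622... → 76840910.6.

76840910.6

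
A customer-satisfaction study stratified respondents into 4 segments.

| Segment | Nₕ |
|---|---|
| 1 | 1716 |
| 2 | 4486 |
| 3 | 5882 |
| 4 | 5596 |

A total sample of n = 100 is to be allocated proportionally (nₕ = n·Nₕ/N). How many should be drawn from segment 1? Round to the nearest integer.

10

Share of segment 1 = 1716/17680 = 0.09706.
Allocate 100 × 0.09706 = 9.706... → 10.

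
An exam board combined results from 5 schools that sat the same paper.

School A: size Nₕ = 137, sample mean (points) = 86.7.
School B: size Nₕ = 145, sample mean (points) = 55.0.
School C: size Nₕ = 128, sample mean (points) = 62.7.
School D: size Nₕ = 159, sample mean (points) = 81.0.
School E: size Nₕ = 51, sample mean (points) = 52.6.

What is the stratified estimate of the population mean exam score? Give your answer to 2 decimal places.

N = 620; weights Wₕ = Nₕ/N = (0.2210, 0.2339, 0.2065, 0.2565, 0.0823).
x̄_st = Σ Wₕ·x̄ₕ = 0.2210·86.7 + 0.2339·55.0 + 0.2065·62.7 + 0.2565·81.0 + 0.0823·52.6 ≈ 70.0647...
→ 70.06.

70.06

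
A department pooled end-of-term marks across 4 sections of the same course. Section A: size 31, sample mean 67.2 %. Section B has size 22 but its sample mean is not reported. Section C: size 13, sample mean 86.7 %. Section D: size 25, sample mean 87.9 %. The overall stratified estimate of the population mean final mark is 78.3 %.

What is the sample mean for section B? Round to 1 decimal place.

78.1

N = 31 + 22 + 13 + 25 = 91.
Overall total = μ·N = 78.3·91 = 7125.3.
Subtract the known strata: 31·67.2 + 13·86.7 + 25·87.9 = 5407.8.
Remaining total for section B: 7125.3 − 5407.8 = 1717.5.
Divide by its size: 1717.5 / 22 = 78.068... → 78.1.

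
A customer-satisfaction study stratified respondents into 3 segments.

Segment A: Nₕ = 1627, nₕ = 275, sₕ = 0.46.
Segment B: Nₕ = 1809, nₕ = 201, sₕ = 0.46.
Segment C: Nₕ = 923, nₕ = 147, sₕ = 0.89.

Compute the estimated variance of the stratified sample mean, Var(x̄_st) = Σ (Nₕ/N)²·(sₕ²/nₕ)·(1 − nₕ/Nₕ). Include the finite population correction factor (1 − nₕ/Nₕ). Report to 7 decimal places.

0.0004534

N = 4359. Term for each stratum: Wₕ²sₕ²/nₕ·(1−nₕ/Nₕ).
Var(x̄_st) = 0.0000890786 + 0.0001611649 + 0.0002031198 = 0.0004533634 → 0.0004534.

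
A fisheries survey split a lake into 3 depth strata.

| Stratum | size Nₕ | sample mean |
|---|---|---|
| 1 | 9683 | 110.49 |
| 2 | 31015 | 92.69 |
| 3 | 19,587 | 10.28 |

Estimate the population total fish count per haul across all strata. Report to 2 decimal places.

4146009.38

1: 9683·110.49 = 1069874.67
2: 31015·92.69 = 2874780.35
3: 19587·10.28 = 201354.36
τ̂ = Σ Nₕx̄ₕ = 4146009.38.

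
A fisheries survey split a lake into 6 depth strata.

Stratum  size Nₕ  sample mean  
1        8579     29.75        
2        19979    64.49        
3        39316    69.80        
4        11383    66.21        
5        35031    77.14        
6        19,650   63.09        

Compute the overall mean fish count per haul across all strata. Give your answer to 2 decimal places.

67.07

N = 133938; weights Wₕ = Nₕ/N = (0.0641, 0.1492, 0.2935, 0.0850, 0.2615, 0.1467).
x̄_st = Σ Wₕ·x̄ₕ = 0.0641·29.75 + 0.1492·64.49 + 0.2935·69.80 + 0.0850·66.21 + 0.2615·77.14 + 0.1467·63.09 ≈ 67.0729...
→ 67.07.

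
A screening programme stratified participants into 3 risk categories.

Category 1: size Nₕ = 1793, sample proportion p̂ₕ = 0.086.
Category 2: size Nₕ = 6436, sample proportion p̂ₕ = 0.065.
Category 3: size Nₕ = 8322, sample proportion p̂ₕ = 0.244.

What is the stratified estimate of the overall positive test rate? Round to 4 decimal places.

N = 1793 + 6436 + 8322 = 16551.
Overall proportion = Σ (Nₕ/N)·p̂ₕ.
Σ Nₕp̂ₕ = 154.198 + 418.34 + 2030.568 = 2603.106.
2603.106 / 16551 = 0.157278... → 0.1573.

0.1573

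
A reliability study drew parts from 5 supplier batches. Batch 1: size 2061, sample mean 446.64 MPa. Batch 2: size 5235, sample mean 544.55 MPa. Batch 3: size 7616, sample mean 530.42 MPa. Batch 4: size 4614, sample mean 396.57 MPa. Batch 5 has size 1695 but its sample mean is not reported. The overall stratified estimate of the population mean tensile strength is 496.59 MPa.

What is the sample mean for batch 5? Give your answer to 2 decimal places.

N = 2061 + 5235 + 7616 + 4614 + 1695 = 21221.
Overall total = μ·N = 496.59·21221 = 10538136.39.
Subtract the known strata: 2061·446.64 + 5235·544.55 + 7616·530.42 + 4614·396.57 = 9640696.99.
Remaining total for batch 5: 10538136.39 − 9640696.99 = 897439.4.
Divide by its size: 897439.4 / 1695 = 529.4628... → 529.46.

529.46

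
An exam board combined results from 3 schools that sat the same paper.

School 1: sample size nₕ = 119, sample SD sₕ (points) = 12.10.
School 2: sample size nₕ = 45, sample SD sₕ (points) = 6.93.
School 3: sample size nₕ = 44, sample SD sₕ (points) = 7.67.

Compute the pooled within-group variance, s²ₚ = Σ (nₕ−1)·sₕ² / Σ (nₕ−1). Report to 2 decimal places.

Degrees of freedom: 118 + 44 + 43 = 205.
Σ(nₕ−1)sₕ² = 118·146.41 + 44·48.0249 + 43·58.8289 = 21919.1183.
s²ₚ = 21919.1183 / 205 = 106.9225... → 106.92.

106.92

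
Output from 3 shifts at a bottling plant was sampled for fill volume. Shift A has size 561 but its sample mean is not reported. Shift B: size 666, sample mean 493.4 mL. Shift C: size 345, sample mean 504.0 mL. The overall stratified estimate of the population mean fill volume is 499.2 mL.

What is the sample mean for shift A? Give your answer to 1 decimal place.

503.1

Σ Nₕx̄ₕ = N·μ, so 561·x̄_A = 1572·499.2 − (666·493.4 + 345·504.0).
= 784742.4 − 502484.4 = 282258.
x̄_A = 282258 / 561 = 503.134... → 503.1.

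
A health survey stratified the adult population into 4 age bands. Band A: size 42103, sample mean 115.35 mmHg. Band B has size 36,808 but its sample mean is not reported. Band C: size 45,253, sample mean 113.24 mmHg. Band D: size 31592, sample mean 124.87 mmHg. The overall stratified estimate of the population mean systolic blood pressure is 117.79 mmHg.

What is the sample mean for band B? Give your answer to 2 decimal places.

120.10

N = 42103 + 36808 + 45253 + 31592 = 155756.
Overall total = μ·N = 117.79·155756 = 18346499.24.
Subtract the known strata: 42103·115.35 + 45253·113.24 + 31592·124.87 = 13925923.81.
Remaining total for band B: 18346499.24 − 13925923.81 = 4420575.43.
Divide by its size: 4420575.43 / 36808 = 120.0982... → 120.10.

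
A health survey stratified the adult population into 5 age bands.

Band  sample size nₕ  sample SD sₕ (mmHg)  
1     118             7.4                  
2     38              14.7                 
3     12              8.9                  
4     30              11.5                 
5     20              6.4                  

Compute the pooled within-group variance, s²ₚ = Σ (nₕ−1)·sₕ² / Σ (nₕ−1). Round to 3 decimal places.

93.366

Degrees of freedom: 117 + 37 + 11 + 29 + 19 = 213.
Σ(nₕ−1)sₕ² = 117·54.76 + 37·216.09 + 11·79.21 + 29·132.25 + 19·40.96 = 19887.05.
s²ₚ = 19887.05 / 213 = 93.36643... → 93.366.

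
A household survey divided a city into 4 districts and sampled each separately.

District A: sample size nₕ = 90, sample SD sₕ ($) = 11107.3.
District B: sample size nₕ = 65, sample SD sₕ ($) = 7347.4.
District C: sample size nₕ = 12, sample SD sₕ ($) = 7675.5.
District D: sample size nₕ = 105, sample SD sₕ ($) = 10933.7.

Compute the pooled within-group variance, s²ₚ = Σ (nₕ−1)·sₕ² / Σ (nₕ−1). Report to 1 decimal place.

A: (90−1)·11107.3² = 89·123372113.29 = 10980118082.81
B: (65−1)·7347.4² = 64·53984286.76 = 3454994352.64
C: (12−1)·7675.5² = 11·58913300.25 = 648046302.75
D: (105−1)·10933.7² = 104·119545795.69 = 12432762751.76
Numerator = 27515921489.96; denominator = Σ(nₕ−1) = 268.
s²ₚ = 27515921489.96/268 = 102671348.843... → 102671348.8.

102671348.8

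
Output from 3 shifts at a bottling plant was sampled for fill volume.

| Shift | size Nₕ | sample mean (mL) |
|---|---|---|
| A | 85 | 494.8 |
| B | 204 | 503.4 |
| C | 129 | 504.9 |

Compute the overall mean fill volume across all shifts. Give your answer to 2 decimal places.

N = 418; weights Wₕ = Nₕ/N = (0.2033, 0.4880, 0.3086).
x̄_st = Σ Wₕ·x̄ₕ = 0.2033·494.8 + 0.4880·503.4 + 0.3086·504.9 ≈ 502.1141...
→ 502.11.

502.11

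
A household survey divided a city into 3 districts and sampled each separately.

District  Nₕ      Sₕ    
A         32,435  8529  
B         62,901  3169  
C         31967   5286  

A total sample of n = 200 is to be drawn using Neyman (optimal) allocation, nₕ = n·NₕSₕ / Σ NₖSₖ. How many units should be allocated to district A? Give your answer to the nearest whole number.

A: NₕSₕ = 32435·8529 = 276638115
B: NₕSₕ = 62901·3169 = 199333269
C: NₕSₕ = 31967·5286 = 168977562
Σ NₕSₕ = 644948946.
n_A = 200·276638115/644948946 = 85.786... → 86.

86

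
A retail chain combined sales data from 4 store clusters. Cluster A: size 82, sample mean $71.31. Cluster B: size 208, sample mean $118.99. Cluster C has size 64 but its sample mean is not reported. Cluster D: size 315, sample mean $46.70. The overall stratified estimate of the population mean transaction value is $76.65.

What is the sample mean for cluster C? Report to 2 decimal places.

Σ Nₕx̄ₕ = N·μ, so 64·x̄_C = 669·76.65 − (82·71.31 + 208·118.99 + 315·46.70).
= 51278.85 − 45307.84 = 5971.01.
x̄_C = 5971.01 / 64 = 93.2970... → 93.30.

93.30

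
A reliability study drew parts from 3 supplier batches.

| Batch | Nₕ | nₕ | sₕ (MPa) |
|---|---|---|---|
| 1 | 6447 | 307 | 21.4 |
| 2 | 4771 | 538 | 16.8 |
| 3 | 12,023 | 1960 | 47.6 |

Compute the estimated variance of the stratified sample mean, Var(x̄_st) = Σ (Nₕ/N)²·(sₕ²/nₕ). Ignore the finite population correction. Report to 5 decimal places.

N = 23241; Wₕ = Nₕ/N.
batch 1: (6447/23241)²·21.4²/307 = 0.11478758
batch 2: (4771/23241)²·16.8²/538 = 0.02210780
batch 3: (12023/23241)²·47.6²/1960 = 0.30936694
Sum = 0.44626232 → 0.44626.

0.44626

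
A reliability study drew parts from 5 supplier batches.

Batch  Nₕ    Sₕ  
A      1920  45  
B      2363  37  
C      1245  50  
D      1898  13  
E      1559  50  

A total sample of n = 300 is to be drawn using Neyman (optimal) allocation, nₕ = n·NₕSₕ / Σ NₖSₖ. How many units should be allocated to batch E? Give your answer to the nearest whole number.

69

A: NₕSₕ = 1920·45 = 86400
B: NₕSₕ = 2363·37 = 87431
C: NₕSₕ = 1245·50 = 62250
D: NₕSₕ = 1898·13 = 24674
E: NₕSₕ = 1559·50 = 77950
Σ NₕSₕ = 338705.
n_E = 300·77950/338705 = 69.042... → 69.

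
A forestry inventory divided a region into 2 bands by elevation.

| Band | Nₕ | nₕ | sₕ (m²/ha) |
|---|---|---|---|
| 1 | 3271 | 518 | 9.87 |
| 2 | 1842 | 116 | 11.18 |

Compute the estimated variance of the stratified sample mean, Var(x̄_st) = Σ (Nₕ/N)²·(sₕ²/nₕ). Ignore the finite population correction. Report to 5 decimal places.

N = 5113. Term for each stratum: Wₕ²sₕ²/nₕ.
Var(x̄_st) = 0.07696868 + 0.13984704 = 0.21681572 → 0.21682.

0.21682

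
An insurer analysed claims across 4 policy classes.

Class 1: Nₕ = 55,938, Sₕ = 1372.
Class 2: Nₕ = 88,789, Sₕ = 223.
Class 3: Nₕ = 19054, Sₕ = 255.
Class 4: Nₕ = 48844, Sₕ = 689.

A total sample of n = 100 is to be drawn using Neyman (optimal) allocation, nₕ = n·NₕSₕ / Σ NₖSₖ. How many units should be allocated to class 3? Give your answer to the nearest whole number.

Σ NₕSₕ = 55938·1372 + 88789·223 + 19054·255 + 48844·689 = 135059169.
Share for 3: 4858770/135059169 = 0.03598.
n_3 = 100 × 0.03598 = 3.598... → 4.

4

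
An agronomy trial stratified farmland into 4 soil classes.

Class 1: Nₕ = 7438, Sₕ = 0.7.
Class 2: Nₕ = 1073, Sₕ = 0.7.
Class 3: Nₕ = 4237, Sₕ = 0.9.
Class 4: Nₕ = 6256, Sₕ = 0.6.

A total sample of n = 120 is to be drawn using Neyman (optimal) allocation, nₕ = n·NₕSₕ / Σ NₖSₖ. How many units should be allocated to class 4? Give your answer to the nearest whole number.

33

Σ NₕSₕ = 7438·0.7 + 1073·0.7 + 4237·0.9 + 6256·0.6 = 13524.6.
Share for 4: 3753.6/13524.6 = 0.27754.
n_4 = 120 × 0.27754 = 33.305... → 33.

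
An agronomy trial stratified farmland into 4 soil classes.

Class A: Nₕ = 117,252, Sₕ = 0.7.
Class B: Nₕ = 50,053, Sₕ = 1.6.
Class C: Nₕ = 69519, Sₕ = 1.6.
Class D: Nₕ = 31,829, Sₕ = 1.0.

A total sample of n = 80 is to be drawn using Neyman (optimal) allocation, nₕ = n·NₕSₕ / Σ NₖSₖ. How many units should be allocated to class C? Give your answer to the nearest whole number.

Σ NₕSₕ = 117252·0.7 + 50053·1.6 + 69519·1.6 + 31829·1.0 = 305220.6.
Share for C: 111230.4/305220.6 = 0.36443.
n_C = 80 × 0.36443 = 29.154... → 29.

29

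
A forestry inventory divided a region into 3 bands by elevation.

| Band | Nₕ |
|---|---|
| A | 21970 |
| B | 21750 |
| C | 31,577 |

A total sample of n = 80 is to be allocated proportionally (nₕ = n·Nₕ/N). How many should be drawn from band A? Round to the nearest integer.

Share of band A = 21970/75297 = 0.29178.
Allocate 80 × 0.29178 = 23.342... → 23.

23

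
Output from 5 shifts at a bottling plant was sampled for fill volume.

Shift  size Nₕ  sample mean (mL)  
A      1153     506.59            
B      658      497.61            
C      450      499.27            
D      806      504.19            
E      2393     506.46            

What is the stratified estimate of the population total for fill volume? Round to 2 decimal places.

2754533.07

Population total = Σ Nₕ·x̄ₕ (each stratum's size times its mean).
1153·506.59 + 658·497.61 + 450·499.27 + 806·504.19 + 2393·506.46 = 584098.27 + 327427.38 + 224671.5 + 406377.14 + 1211958.78 = 2754533.07.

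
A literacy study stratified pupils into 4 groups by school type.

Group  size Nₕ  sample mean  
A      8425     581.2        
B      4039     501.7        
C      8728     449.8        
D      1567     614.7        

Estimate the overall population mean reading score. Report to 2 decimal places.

N = 8425 + 4039 + 8728 + 1567 = 22759.
Overall mean = Σ (Nₕ/N)·x̄ₕ — weight by population share, not a simple average.
Σ Nₕx̄ₕ = 8425·581.2 + 4039·501.7 + 8728·449.8 + 1567·614.7 = 4896610 + 2026366.3 + 3925854.4 + 963234.9 = 11812065.6.
Divide by N: 11812065.6 / 22759 = 519.0064... → 519.01.

519.01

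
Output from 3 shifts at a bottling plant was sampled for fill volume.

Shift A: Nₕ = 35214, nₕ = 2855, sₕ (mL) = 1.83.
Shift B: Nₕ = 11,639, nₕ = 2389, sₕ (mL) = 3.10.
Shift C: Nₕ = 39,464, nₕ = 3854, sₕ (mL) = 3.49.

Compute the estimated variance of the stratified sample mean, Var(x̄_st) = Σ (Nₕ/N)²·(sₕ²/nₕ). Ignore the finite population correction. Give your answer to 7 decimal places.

0.0009290

N = 86317. Term for each stratum: Wₕ²sₕ²/nₕ.
Var(x̄_st) = 0.0001952244 + 0.0000731385 + 0.0006606154 = 0.0009289782 → 0.0009290.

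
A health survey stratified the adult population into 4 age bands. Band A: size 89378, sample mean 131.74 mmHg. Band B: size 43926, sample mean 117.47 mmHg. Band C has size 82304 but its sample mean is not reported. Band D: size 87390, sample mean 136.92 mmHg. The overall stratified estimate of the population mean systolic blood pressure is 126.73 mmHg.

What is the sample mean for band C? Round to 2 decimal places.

115.41

N = 89378 + 43926 + 82304 + 87390 = 302998.
Overall total = μ·N = 126.73·302998 = 38398936.54.
Subtract the known strata: 89378·131.74 + 43926·117.47 + 87390·136.92 = 28900083.74.
Remaining total for band C: 38398936.54 − 28900083.74 = 9498852.8.
Divide by its size: 9498852.8 / 82304 = 115.4118... → 115.41.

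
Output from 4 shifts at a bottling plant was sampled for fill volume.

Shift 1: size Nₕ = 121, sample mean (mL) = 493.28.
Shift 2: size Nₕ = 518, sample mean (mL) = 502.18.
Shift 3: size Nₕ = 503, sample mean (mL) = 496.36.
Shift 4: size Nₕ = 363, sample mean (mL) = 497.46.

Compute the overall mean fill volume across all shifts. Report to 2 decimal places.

N = 121 + 518 + 503 + 363 = 1505.
Weight each subgroup mean by Nₕ/N and sum.
Σ Nₕx̄ₕ = 121·493.28 + 518·502.18 + 503·496.36 + 363·497.46 = 59686.88 + 260129.24 + 249669.08 + 180577.98 = 750063.18.
Divide by N: 750063.18 / 1505 = 498.3809... → 498.38.

498.38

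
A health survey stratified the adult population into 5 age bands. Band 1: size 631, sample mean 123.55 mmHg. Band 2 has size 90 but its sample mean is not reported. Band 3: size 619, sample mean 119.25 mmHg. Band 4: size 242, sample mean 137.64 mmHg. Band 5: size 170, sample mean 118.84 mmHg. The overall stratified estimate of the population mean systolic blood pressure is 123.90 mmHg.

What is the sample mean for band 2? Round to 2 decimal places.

130.95

N = 631 + 90 + 619 + 242 + 170 = 1752.
Overall total = μ·N = 123.90·1752 = 217072.8.
Subtract the known strata: 631·123.55 + 619·119.25 + 242·137.64 + 170·118.84 = 205287.48.
Remaining total for band 2: 217072.8 − 205287.48 = 11785.32.
Divide by its size: 11785.32 / 90 = 130.948 → 130.95.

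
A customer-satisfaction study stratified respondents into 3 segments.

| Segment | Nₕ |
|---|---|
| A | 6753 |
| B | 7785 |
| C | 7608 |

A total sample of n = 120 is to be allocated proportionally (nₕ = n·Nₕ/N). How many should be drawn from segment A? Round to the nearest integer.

37

Share of segment A = 6753/22146 = 0.30493.
Allocate 120 × 0.30493 = 36.592... → 37.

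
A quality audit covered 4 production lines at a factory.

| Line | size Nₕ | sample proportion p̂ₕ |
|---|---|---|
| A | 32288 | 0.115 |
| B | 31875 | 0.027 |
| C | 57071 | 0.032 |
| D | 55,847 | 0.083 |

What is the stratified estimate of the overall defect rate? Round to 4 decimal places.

N = 32288 + 31875 + 57071 + 55847 = 177081.
Overall proportion = Σ (Nₕ/N)·p̂ₕ.
Σ Nₕp̂ₕ = 3713.12 + 860.625 + 1826.272 + 4635.301 = 11035.318.
11035.318 / 177081 = 0.062318... → 0.0623.

0.0623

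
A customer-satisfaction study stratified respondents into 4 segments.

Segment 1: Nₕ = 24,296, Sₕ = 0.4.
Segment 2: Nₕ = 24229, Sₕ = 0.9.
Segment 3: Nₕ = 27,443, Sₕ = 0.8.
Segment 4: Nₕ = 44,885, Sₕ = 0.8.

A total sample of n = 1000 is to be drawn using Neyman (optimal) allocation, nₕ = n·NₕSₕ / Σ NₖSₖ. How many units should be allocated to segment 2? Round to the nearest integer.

244

1: NₕSₕ = 24296·0.4 = 9718.4
2: NₕSₕ = 24229·0.9 = 21806.1
3: NₕSₕ = 27443·0.8 = 21954.4
4: NₕSₕ = 44885·0.8 = 35908
Σ NₕSₕ = 89386.9.
n_2 = 1000·21806.1/89386.9 = 243.952... → 244.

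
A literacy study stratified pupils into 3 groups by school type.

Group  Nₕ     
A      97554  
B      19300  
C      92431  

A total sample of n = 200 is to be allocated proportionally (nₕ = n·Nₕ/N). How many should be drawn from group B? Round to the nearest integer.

Share of group B = 19300/209285 = 0.09222.
Allocate 200 × 0.09222 = 18.444... → 18.

18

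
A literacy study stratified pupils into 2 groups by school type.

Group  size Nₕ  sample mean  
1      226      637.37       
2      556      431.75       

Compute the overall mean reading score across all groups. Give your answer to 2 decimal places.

491.17

N = 226 + 556 = 782.
Overall mean = Σ (Nₕ/N)·x̄ₕ — weight by population share, not a simple average.
Σ Nₕx̄ₕ = 226·637.37 + 556·431.75 = 144045.62 + 240053 = 384098.62.
Divide by N: 384098.62 / 782 = 491.1747... → 491.17.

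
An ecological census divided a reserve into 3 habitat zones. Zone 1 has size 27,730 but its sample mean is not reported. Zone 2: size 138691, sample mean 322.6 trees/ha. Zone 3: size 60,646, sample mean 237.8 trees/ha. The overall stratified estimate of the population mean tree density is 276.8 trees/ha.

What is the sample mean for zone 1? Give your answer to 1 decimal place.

133.0

N = 27730 + 138691 + 60646 = 227067.
Overall total = μ·N = 276.8·227067 = 62852145.6.
Subtract the known strata: 138691·322.6 + 60646·237.8 = 59163335.4.
Remaining total for zone 1: 62852145.6 − 59163335.4 = 3688810.2.
Divide by its size: 3688810.2 / 27730 = 133.026... → 133.0.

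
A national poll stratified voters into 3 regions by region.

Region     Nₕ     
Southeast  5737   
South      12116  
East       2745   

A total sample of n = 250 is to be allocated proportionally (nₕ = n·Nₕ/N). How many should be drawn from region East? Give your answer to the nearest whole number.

Share of region East = 2745/20598 = 0.13327.
Allocate 250 × 0.13327 = 33.316... → 33.

33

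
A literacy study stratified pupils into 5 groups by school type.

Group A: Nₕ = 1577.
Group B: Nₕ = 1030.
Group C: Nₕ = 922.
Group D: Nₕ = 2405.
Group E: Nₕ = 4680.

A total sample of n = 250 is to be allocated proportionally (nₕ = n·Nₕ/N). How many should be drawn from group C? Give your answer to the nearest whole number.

Share of group C = 922/10614 = 0.08687.
Allocate 250 × 0.08687 = 21.717... → 22.

22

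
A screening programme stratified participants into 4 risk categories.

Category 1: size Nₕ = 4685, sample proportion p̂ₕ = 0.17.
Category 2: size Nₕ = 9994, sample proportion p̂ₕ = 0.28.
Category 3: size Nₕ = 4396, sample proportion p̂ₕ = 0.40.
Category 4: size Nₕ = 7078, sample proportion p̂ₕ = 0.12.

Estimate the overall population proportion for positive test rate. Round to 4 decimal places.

0.2372

N = 4685 + 9994 + 4396 + 7078 = 26153.
Overall proportion = Σ (Nₕ/N)·p̂ₕ.
Σ Nₕp̂ₕ = 796.45 + 2798.32 + 1758.4 + 849.36 = 6202.53.
6202.53 / 26153 = 0.237163... → 0.2372.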